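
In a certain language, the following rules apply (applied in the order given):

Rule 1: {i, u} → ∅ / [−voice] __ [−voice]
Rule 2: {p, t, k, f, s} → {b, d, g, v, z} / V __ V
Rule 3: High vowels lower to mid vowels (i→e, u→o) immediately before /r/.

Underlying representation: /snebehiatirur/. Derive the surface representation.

Rule 1 (high vowel syncope): no segment meets the environment; /snebehiatirur/ is unchanged.
Rule 2 (intervocalic voicing): /t/ is a voiceless obstruent between vowels /a/ and /i/, so it voices to [d]. /snebehiatirur/ → snebehiadirur.
Rule 3 (pre-rhotic lowering): /i/ is a high vowel immediately before /r/, so it lowers to [e]. /u/ is a high vowel immediately before /r/, so it lowers to [o]. /snebehiadirur/ → snebehiaderor.

snebehiaderor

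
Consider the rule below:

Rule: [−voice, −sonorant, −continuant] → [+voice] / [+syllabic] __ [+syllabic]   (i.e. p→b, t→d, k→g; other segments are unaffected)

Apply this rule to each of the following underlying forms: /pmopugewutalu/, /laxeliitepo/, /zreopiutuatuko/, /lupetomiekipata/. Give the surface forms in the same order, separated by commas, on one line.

pmobugewudalu, laxeliidebo, zreobiuduadugo, lubedomiegibada

/pmopugewutalu/: /p/ is a voiceless stop between vowels /o/ and /u/, so it voices to [b]. /t/ is a voiceless stop between vowels /u/ and /a/, so it voices to [d]. → [pmobugewudalu].
/laxeliitepo/: /t/ is a voiceless stop between vowels /i/ and /e/, so it voices to [d]. /p/ is a voiceless stop between vowels /e/ and /o/, so it voices to [b]. → [laxeliidebo].
/zreopiutuatuko/: /p/ is a voiceless stop between vowels /o/ and /i/, so it voices to [b]. /t/ is a voiceless stop between vowels /u/ and /u/, so it voices to [d]. /t/ is a voiceless stop between vowels /a/ and /u/, so it voices to [d]. /k/ is a voiceless stop between vowels /u/ and /o/, so it voices to [g]. → [zreobiuduadugo].
/lupetomiekipata/: /p/ is a voiceless stop between vowels /u/ and /e/, so it voices to [b]. /t/ is a voiceless stop between vowels /e/ and /o/, so it voices to [d]. /k/ is a voiceless stop between vowels /e/ and /i/, so it voices to [g]. /p/ is a voiceless stop between vowels /i/ and /a/, so it voices to [b]. /t/ is a voiceless stop between vowels /a/ and /a/, so it voices to [d]. → [lubedomiegibada].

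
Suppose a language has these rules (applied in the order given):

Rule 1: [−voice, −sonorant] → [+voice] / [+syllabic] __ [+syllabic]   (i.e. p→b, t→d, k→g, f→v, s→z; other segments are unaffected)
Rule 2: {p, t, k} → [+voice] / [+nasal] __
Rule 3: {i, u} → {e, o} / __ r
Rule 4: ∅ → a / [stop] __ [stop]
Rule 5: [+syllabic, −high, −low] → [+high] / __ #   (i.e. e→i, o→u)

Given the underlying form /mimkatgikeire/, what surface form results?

Rule 1 (intervocalic voicing): /k/ is a voiceless obstruent between vowels /i/ and /e/, so it voices to [g]. /mimkatgikeire/ → mimkatgigeire.
Rule 2 (post-nasal voicing): /k/ is a voiceless stop immediately after the nasal /m/, so it voices to [g]. /mimkatgigeire/ → mimgatgigeire.
Rule 3 (pre-rhotic lowering): /i/ is a high vowel immediately before /r/, so it lowers to [e]. /mimgatgigeire/ → mimgatgigeere.
Rule 4 (stop-cluster a-epenthesis): /t/ and /g/ form a stop–stop cluster, so [a] is inserted between them. /mimgatgigeere/ → mimgatagigeere.
Rule 5 (final vowel raising): /e/ is a mid vowel in word-final position, so it raises to [i]. /mimgatagigeere/ → mimgatagigeeri.

mimgatagigeeri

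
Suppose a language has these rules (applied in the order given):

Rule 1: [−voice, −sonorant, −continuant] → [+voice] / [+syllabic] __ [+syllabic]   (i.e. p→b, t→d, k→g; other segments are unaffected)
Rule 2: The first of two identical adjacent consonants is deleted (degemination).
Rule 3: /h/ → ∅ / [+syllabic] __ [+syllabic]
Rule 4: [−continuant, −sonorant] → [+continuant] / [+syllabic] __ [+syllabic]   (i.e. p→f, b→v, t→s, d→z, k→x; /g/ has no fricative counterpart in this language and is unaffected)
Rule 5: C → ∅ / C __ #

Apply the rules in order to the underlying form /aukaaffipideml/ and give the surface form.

Rule 1 (intervocalic voicing): /k/ is a voiceless stop between vowels /u/ and /a/, so it voices to [g]. /p/ is a voiceless stop between vowels /i/ and /i/, so it voices to [b]. /aukaaffipideml/ → augaaffibideml.
Rule 2 (degemination): /ff/ is a geminate; the first /f/ deletes. /augaaffibideml/ → augaafibideml.
Rule 3 (intervocalic h-deletion): no segment meets the environment; /augaafibideml/ is unchanged.
Rule 4 (intervocalic spirantization): /b/ is a stop between vowels /i/ and /i/, so it spirantizes to the fricative [v]. /d/ is a stop between vowels /i/ and /e/, so it spirantizes to the fricative [z]. /augaafibideml/ → augaafivizeml.
Rule 5 (final cluster simplification): /l/ is the second consonant of a word-final cluster /ml/, so it deletes. /augaafivizeml/ → augaafivizem.

augaafivizem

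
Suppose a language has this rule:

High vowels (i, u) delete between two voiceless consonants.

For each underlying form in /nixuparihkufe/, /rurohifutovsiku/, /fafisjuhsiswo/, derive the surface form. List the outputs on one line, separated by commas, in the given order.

/nixuparihkufe/: /u/ is a high vowel flanked by voiceless consonants /x/ and /p/, so it deletes. /u/ is a high vowel flanked by voiceless consonants /k/ and /f/, so it deletes. → [nixparihkfe].
/rurohifutovsiku/: /i/ is a high vowel flanked by voiceless consonants /h/ and /f/, so it deletes. /u/ is a high vowel flanked by voiceless consonants /f/ and /t/, so it deletes. /i/ is a high vowel flanked by voiceless consonants /s/ and /k/, so it deletes. → [rurohftovsku].
/fafisjuhsiswo/: /i/ is a high vowel flanked by voiceless consonants /f/ and /s/, so it deletes. /i/ is a high vowel flanked by voiceless consonants /s/ and /s/, so it deletes. → [fafsjuhsswo].

nixparihkfe, rurohftovsku, fafsjuhsswo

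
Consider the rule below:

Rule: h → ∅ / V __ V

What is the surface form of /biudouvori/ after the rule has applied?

biudouvori

No segment of /biudouvori/ meets the structural description of the rule, so the form surfaces unchanged.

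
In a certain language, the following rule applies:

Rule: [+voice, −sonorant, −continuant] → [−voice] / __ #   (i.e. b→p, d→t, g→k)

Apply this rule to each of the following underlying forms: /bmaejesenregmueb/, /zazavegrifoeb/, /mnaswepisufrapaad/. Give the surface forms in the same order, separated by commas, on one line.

/bmaejesenregmueb/: /b/ is a voiced stop in word-final position, so it devoices to [p]. → [bmaejesenregmuep].
/zazavegrifoeb/: /b/ is a voiced stop in word-final position, so it devoices to [p]. → [zazavegrifoep].
/mnaswepisufrapaad/: /d/ is a voiced stop in word-final position, so it devoices to [t]. → [mnaswepisufrapaat].

bmaejesenregmuep, zazavegrifoep, mnaswepisufrapaat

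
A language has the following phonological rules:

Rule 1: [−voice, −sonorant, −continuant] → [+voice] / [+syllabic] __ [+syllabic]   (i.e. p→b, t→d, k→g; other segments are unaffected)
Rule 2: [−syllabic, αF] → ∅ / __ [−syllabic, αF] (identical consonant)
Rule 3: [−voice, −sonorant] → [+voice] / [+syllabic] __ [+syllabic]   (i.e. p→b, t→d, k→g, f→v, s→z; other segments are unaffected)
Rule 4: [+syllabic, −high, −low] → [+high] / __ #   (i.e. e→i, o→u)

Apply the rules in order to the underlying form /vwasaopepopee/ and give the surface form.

vwazaobebobei

Rule 1 (intervocalic voicing): /p/ is a voiceless stop between vowels /o/ and /e/, so it voices to [b]. /p/ is a voiceless stop between vowels /e/ and /o/, so it voices to [b]. /p/ is a voiceless stop between vowels /o/ and /e/, so it voices to [b]. /vwasaopepopee/ → vwasaobebobee.
Rule 2 (degemination): no segment meets the environment; /vwasaobebobee/ is unchanged.
Rule 3 (intervocalic voicing): /s/ is a voiceless obstruent between vowels /a/ and /a/, so it voices to [z]. /vwasaobebobee/ → vwazaobebobee.
Rule 4 (final vowel raising): /e/ is a mid vowel in word-final position, so it raises to [i]. /vwazaobebobee/ → vwazaobebobei.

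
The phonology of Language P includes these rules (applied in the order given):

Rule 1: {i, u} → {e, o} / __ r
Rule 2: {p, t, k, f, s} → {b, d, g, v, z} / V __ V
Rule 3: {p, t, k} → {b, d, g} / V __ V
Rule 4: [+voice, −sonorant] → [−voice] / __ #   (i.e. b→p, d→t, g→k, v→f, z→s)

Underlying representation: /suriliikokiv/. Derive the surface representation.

Rule 1 (pre-rhotic lowering): /u/ is a high vowel immediately before /r/, so it lowers to [o]. /suriliikokiv/ → soriliikokiv.
Rule 2 (intervocalic voicing): /k/ is a voiceless obstruent between vowels /i/ and /o/, so it voices to [g]. /k/ is a voiceless obstruent between vowels /o/ and /i/, so it voices to [g]. /soriliikokiv/ → soriliigogiv.
Rule 3 (intervocalic voicing): no segment meets the environment; /soriliigogiv/ is unchanged.
Rule 4 (final devoicing): /v/ is a voiced obstruent in word-final position, so it devoices to [f]. /soriliigogiv/ → soriliigogif.

soriliigogif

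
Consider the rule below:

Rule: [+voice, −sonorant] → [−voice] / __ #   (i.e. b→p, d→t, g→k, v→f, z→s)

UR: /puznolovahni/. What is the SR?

No segment of /puznolovahni/ meets the structural description of the rule, so the form surfaces unchanged.

puznolovahni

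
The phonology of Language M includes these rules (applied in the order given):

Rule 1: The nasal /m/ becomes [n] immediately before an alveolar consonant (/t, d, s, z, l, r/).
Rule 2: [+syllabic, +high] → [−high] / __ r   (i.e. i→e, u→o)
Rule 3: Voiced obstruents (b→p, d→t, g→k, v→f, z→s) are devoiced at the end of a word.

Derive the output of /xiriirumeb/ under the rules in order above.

xerierumep

Rule 1 (nasal place assimilation): no segment meets the environment; /xiriirumeb/ is unchanged.
Rule 2 (pre-rhotic lowering): /i/ is a high vowel immediately before /r/, so it lowers to [e]. /i/ is a high vowel immediately before /r/, so it lowers to [e]. /xiriirumeb/ → xerierumeb.
Rule 3 (final devoicing): /b/ is a voiced obstruent in word-final position, so it devoices to [p]. /xerierumeb/ → xerierumep.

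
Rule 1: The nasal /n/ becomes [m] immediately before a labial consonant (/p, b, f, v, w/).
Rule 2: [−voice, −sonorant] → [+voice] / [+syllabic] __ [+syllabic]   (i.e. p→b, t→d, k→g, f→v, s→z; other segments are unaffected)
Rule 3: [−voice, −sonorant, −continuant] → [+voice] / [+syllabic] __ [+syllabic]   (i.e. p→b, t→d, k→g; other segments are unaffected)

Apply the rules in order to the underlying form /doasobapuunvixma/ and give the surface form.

doazobabuumvixma

Rule 1 (nasal place assimilation): /n/ precedes the labial consonant /v/, so it assimilates in place to [m]. /doasobapuunvixma/ → doasobapuumvixma.
Rule 2 (intervocalic voicing): /s/ is a voiceless obstruent between vowels /a/ and /o/, so it voices to [z]. /p/ is a voiceless obstruent between vowels /a/ and /u/, so it voices to [b]. /doasobapuumvixma/ → doazobabuumvixma.
Rule 3 (intervocalic voicing): no segment meets the environment; /doazobabuumvixma/ is unchanged.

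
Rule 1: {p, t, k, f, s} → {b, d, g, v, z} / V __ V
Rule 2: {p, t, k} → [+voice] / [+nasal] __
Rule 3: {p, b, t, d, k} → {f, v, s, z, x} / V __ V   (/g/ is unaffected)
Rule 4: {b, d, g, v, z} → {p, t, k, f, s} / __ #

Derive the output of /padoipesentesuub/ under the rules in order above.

pazoivezendezuup

Rule 1 (intervocalic voicing): /p/ is a voiceless obstruent between vowels /i/ and /e/, so it voices to [b]. /s/ is a voiceless obstruent between vowels /e/ and /e/, so it voices to [z]. /s/ is a voiceless obstruent between vowels /e/ and /u/, so it voices to [z]. /padoipesentesuub/ → padoibezentezuub.
Rule 2 (post-nasal voicing): /t/ is a voiceless stop immediately after the nasal /n/, so it voices to [d]. /padoibezentezuub/ → padoibezendezuub.
Rule 3 (intervocalic spirantization): /d/ is a stop between vowels /a/ and /o/, so it spirantizes to the fricative [z]. /b/ is a stop between vowels /i/ and /e/, so it spirantizes to the fricative [v]. /padoibezendezuub/ → pazoivezendezuub.
Rule 4 (final devoicing): /b/ is a voiced obstruent in word-final position, so it devoices to [p]. /pazoivezendezuub/ → pazoivezendezuup.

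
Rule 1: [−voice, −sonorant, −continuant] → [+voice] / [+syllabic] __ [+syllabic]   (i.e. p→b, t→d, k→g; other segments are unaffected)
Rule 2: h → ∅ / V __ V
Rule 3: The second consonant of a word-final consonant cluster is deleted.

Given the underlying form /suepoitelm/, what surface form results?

Rule 1 (intervocalic voicing): /p/ is a voiceless stop between vowels /e/ and /o/, so it voices to [b]. /t/ is a voiceless stop between vowels /i/ and /e/, so it voices to [d]. /suepoitelm/ → sueboidelm.
Rule 2 (intervocalic h-deletion): no segment meets the environment; /sueboidelm/ is unchanged.
Rule 3 (final cluster simplification): /m/ is the second consonant of a word-final cluster /lm/, so it deletes. /sueboidelm/ → sueboidel.

sueboidel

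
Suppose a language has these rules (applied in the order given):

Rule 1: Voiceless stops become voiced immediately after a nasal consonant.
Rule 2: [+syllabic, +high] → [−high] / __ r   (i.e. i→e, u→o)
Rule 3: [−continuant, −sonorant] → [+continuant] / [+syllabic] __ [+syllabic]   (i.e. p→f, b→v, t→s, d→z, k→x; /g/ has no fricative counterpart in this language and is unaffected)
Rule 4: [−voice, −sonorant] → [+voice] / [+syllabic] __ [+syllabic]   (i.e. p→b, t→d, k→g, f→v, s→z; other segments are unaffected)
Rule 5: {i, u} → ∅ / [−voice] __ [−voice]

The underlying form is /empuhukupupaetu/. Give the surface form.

Rule 1 (post-nasal voicing): /p/ is a voiceless stop immediately after the nasal /m/, so it voices to [b]. /empuhukupupaetu/ → embuhukupupaetu.
Rule 2 (pre-rhotic lowering): no segment meets the environment; /embuhukupupaetu/ is unchanged.
Rule 3 (intervocalic spirantization): /k/ is a stop between vowels /u/ and /u/, so it spirantizes to the fricative [x]. /p/ is a stop between vowels /u/ and /u/, so it spirantizes to the fricative [f]. /p/ is a stop between vowels /u/ and /a/, so it spirantizes to the fricative [f]. /t/ is a stop between vowels /e/ and /u/, so it spirantizes to the fricative [s]. /embuhukupupaetu/ → embuhuxufufaesu.
Rule 4 (intervocalic voicing): /f/ is a voiceless obstruent between vowels /u/ and /u/, so it voices to [v]. /f/ is a voiceless obstruent between vowels /u/ and /a/, so it voices to [v]. /s/ is a voiceless obstruent between vowels /e/ and /u/, so it voices to [z]. /embuhuxufufaesu/ → embuhuxuvuvaezu.
Rule 5 (high vowel syncope): /u/ is a high vowel flanked by voiceless consonants /h/ and /x/, so it deletes. /embuhuxuvuvaezu/ → embuhxuvuvaezu.

embuhxuvuvaezu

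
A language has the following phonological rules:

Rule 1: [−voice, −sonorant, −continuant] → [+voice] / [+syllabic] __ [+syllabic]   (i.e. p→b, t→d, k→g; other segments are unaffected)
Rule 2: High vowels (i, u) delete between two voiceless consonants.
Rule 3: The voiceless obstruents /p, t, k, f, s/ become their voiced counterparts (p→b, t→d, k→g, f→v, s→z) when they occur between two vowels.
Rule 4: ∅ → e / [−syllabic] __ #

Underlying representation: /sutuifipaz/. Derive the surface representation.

Rule 1 (intervocalic voicing): /t/ is a voiceless stop between vowels /u/ and /u/, so it voices to [d]. /p/ is a voiceless stop between vowels /i/ and /a/, so it voices to [b]. /sutuifipaz/ → suduifibaz.
Rule 2 (high vowel syncope): no segment meets the environment; /suduifibaz/ is unchanged.
Rule 3 (intervocalic voicing): /f/ is a voiceless obstruent between vowels /i/ and /i/, so it voices to [v]. /suduifibaz/ → suduivibaz.
Rule 4 (final e-epenthesis): the form ends in the consonant /z/, so [e] is inserted word-finally. /suduivibaz/ → suduivibaze.

suduivibaze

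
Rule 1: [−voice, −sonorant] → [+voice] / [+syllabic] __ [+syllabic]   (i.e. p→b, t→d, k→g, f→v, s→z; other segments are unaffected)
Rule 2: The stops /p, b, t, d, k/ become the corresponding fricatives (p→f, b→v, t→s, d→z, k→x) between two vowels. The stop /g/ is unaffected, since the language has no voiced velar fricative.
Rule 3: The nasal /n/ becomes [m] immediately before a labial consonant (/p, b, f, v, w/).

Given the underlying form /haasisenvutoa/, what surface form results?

Rule 1 (intervocalic voicing): /s/ is a voiceless obstruent between vowels /a/ and /i/, so it voices to [z]. /s/ is a voiceless obstruent between vowels /i/ and /e/, so it voices to [z]. /t/ is a voiceless obstruent between vowels /u/ and /o/, so it voices to [d]. /haasisenvutoa/ → haazizenvudoa.
Rule 2 (intervocalic spirantization): /d/ is a stop between vowels /u/ and /o/, so it spirantizes to the fricative [z]. /haazizenvudoa/ → haazizenvuzoa.
Rule 3 (nasal place assimilation): /n/ precedes the labial consonant /v/, so it assimilates in place to [m]. /haazizenvuzoa/ → haazizemvuzoa.

haazizemvuzoa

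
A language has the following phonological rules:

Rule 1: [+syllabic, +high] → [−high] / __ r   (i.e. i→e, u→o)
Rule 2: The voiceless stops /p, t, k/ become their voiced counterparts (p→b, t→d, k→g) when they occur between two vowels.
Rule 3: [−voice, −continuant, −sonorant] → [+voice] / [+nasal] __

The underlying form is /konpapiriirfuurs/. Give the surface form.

konbaberierfuors

Rule 1 (pre-rhotic lowering): /i/ is a high vowel immediately before /r/, so it lowers to [e]. /i/ is a high vowel immediately before /r/, so it lowers to [e]. /u/ is a high vowel immediately before /r/, so it lowers to [o]. /konpapiriirfuurs/ → konpaperierfuors.
Rule 2 (intervocalic voicing): /p/ is a voiceless stop between vowels /a/ and /e/, so it voices to [b]. /konpaperierfuors/ → konpaberierfuors.
Rule 3 (post-nasal voicing): /p/ is a voiceless stop immediately after the nasal /n/, so it voices to [b]. /konpaberierfuors/ → konbaberierfuors.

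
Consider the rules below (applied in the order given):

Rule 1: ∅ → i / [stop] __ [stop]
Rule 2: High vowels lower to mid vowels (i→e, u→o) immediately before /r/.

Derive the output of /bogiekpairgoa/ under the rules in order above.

Rule 1 (stop-cluster i-epenthesis): /k/ and /p/ form a stop–stop cluster, so [i] is inserted between them. /bogiekpairgoa/ → bogiekipairgoa.
Rule 2 (pre-rhotic lowering): /i/ is a high vowel immediately before /r/, so it lowers to [e]. /bogiekipairgoa/ → bogiekipaergoa.

bogiekipaergoa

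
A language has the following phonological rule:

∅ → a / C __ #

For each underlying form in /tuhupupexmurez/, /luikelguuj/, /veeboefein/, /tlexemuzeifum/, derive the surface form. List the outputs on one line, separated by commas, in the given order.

/tuhupupexmurez/: the form ends in the consonant /z/, so [a] is inserted word-finally. → [tuhupupexmureza].
/luikelguuj/: the form ends in the consonant /j/, so [a] is inserted word-finally. → [luikelguuja].
/veeboefein/: the form ends in the consonant /n/, so [a] is inserted word-finally. → [veeboefeina].
/tlexemuzeifum/: the form ends in the consonant /m/, so [a] is inserted word-finally. → [tlexemuzeifuma].

tuhupupexmureza, luikelguuja, veeboefeina, tlexemuzeifuma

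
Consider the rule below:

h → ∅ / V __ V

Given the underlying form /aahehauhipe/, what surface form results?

/h/ occurs between vowels /a/ and /e/, so it deletes.
/h/ occurs between vowels /e/ and /a/, so it deletes.
/h/ occurs between vowels /u/ and /i/, so it deletes.
Surface form: [aaeauipe].

aaeauipe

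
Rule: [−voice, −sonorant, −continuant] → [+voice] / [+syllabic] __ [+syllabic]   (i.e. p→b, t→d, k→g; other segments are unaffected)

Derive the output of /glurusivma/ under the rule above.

No segment of /glurusivma/ meets the structural description of the rule, so the form surfaces unchanged.

glurusivma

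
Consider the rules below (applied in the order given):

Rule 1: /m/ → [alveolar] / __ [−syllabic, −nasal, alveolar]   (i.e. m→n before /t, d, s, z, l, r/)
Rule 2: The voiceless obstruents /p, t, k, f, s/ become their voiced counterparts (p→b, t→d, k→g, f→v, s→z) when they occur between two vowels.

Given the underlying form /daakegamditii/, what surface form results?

Rule 1 (nasal place assimilation): /m/ precedes the alveolar consonant /d/, so it assimilates in place to [n]. /daakegamditii/ → daakeganditii.
Rule 2 (intervocalic voicing): /k/ is a voiceless obstruent between vowels /a/ and /e/, so it voices to [g]. /t/ is a voiceless obstruent between vowels /i/ and /i/, so it voices to [d]. /daakeganditii/ → daagegandidii.

daagegandidii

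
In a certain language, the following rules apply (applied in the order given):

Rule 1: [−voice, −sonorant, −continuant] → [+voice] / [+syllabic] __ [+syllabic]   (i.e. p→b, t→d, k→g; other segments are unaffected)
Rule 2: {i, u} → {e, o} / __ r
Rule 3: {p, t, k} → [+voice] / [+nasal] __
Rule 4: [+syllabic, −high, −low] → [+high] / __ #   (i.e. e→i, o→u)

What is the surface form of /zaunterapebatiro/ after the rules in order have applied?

Rule 1 (intervocalic voicing): /p/ is a voiceless stop between vowels /a/ and /e/, so it voices to [b]. /t/ is a voiceless stop between vowels /a/ and /i/, so it voices to [d]. /zaunterapebatiro/ → zaunterabebadiro.
Rule 2 (pre-rhotic lowering): /i/ is a high vowel immediately before /r/, so it lowers to [e]. /zaunterabebadiro/ → zaunterabebadero.
Rule 3 (post-nasal voicing): /t/ is a voiceless stop immediately after the nasal /n/, so it voices to [d]. /zaunterabebadero/ → zaunderabebadero.
Rule 4 (final vowel raising): /o/ is a mid vowel in word-final position, so it raises to [u]. /zaunderabebadero/ → zaunderabebaderu.

zaunderabebaderu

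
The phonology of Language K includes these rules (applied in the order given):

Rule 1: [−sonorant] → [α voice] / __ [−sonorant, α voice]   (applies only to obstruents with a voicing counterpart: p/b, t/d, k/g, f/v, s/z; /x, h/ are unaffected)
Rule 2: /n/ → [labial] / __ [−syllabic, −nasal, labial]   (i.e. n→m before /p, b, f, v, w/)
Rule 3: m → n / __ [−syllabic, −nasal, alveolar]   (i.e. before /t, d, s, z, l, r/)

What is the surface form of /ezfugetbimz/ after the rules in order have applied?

Rule 1 (regressive voicing assimilation): /z/ precedes the voiceless obstruent /f/, so it devoices to [s] by assimilation. /t/ precedes the voiced obstruent /b/, so it voices to [d] by assimilation. /ezfugetbimz/ → esfugedbimz.
Rule 2 (nasal place assimilation): no segment meets the environment; /esfugedbimz/ is unchanged.
Rule 3 (nasal place assimilation): /m/ precedes the alveolar consonant /z/, so it assimilates in place to [n]. /esfugedbimz/ → esfugedbinz.

esfugedbinz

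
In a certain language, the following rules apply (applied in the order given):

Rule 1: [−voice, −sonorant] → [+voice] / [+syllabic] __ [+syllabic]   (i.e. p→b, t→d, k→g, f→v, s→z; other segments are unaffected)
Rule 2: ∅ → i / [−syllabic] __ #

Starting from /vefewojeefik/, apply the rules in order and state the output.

vevewojeeviki

Rule 1 (intervocalic voicing): /f/ is a voiceless obstruent between vowels /e/ and /e/, so it voices to [v]. /f/ is a voiceless obstruent between vowels /e/ and /i/, so it voices to [v]. /vefewojeefik/ → vevewojeevik.
Rule 2 (final i-epenthesis): the form ends in the consonant /k/, so [i] is inserted word-finally. /vevewojeevik/ → vevewojeeviki.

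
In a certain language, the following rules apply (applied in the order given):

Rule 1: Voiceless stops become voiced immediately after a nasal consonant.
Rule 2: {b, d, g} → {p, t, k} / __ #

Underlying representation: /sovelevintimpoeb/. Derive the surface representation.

Rule 1 (post-nasal voicing): /t/ is a voiceless stop immediately after the nasal /n/, so it voices to [d]. /p/ is a voiceless stop immediately after the nasal /m/, so it voices to [b]. /sovelevintimpoeb/ → sovelevindimboeb.
Rule 2 (final devoicing): /b/ is a voiced stop in word-final position, so it devoices to [p]. /sovelevindimboeb/ → sovelevindimboep.

sovelevindimboep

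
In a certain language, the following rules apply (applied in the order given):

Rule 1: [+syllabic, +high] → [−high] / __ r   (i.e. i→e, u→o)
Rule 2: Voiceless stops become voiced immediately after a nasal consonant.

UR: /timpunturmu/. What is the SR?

timbundormu

Rule 1 (pre-rhotic lowering): /u/ is a high vowel immediately before /r/, so it lowers to [o]. /timpunturmu/ → timpuntormu.
Rule 2 (post-nasal voicing): /p/ is a voiceless stop immediately after the nasal /m/, so it voices to [b]. /t/ is a voiceless stop immediately after the nasal /n/, so it voices to [d]. /timpuntormu/ → timbundormu.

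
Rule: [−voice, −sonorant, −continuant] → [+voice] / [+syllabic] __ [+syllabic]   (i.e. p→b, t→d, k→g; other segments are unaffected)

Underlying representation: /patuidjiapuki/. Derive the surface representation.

paduidjiabugi

/t/ is a voiceless stop between vowels /a/ and /u/, so it voices to [d].
/p/ is a voiceless stop between vowels /a/ and /u/, so it voices to [b].
/k/ is a voiceless stop between vowels /u/ and /i/, so it voices to [g].
Surface form: [paduidjiabugi].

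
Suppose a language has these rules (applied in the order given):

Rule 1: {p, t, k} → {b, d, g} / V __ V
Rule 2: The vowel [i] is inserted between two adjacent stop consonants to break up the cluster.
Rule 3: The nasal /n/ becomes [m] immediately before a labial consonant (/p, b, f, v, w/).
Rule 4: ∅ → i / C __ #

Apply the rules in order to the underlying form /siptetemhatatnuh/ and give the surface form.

sipitedemhadatnuhi

Rule 1 (intervocalic voicing): /t/ is a voiceless stop between vowels /e/ and /e/, so it voices to [d]. /t/ is a voiceless stop between vowels /a/ and /a/, so it voices to [d]. /siptetemhatatnuh/ → siptedemhadatnuh.
Rule 2 (stop-cluster i-epenthesis): /p/ and /t/ form a stop–stop cluster, so [i] is inserted between them. /siptedemhadatnuh/ → sipitedemhadatnuh.
Rule 3 (nasal place assimilation): no segment meets the environment; /sipitedemhadatnuh/ is unchanged.
Rule 4 (final i-epenthesis): the form ends in the consonant /h/, so [i] is inserted word-finally. /sipitedemhadatnuh/ → sipitedemhadatnuhi.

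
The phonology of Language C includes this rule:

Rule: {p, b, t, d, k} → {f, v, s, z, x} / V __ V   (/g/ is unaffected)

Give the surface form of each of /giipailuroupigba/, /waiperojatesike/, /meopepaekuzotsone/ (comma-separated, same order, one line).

/giipailuroupigba/: /p/ is a stop between vowels /i/ and /a/, so it spirantizes to the fricative [f]. /p/ is a stop between vowels /u/ and /i/, so it spirantizes to the fricative [f]. → [giifailuroufigba].
/waiperojatesike/: /p/ is a stop between vowels /i/ and /e/, so it spirantizes to the fricative [f]. /t/ is a stop between vowels /a/ and /e/, so it spirantizes to the fricative [s]. /k/ is a stop between vowels /i/ and /e/, so it spirantizes to the fricative [x]. → [waiferojasesixe].
/meopepaekuzotsone/: /p/ is a stop between vowels /o/ and /e/, so it spirantizes to the fricative [f]. /p/ is a stop between vowels /e/ and /a/, so it spirantizes to the fricative [f]. /k/ is a stop between vowels /e/ and /u/, so it spirantizes to the fricative [x]. → [meofefaexuzotsone].

giifailuroufigba, waiferojasesixe, meofefaexuzotsone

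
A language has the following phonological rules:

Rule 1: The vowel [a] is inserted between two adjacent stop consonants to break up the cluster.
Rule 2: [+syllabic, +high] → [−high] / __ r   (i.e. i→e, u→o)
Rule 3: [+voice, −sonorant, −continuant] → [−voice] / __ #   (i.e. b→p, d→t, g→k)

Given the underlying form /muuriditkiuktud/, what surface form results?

muoriditakiukatut

Rule 1 (stop-cluster a-epenthesis): /t/ and /k/ form a stop–stop cluster, so [a] is inserted between them. /k/ and /t/ form a stop–stop cluster, so [a] is inserted between them. /muuriditkiuktud/ → muuriditakiukatud.
Rule 2 (pre-rhotic lowering): /u/ is a high vowel immediately before /r/, so it lowers to [o]. /muuriditakiukatud/ → muoriditakiukatud.
Rule 3 (final devoicing): /d/ is a voiced stop in word-final position, so it devoices to [t]. /muoriditakiukatud/ → muoriditakiukatut.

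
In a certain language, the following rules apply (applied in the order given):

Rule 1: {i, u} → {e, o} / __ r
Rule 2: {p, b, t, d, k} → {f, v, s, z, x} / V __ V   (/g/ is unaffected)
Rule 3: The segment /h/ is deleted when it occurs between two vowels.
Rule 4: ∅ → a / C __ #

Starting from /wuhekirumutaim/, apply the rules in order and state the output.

wuexerumusaima

Rule 1 (pre-rhotic lowering): /i/ is a high vowel immediately before /r/, so it lowers to [e]. /wuhekirumutaim/ → wuhekerumutaim.
Rule 2 (intervocalic spirantization): /k/ is a stop between vowels /e/ and /e/, so it spirantizes to the fricative [x]. /t/ is a stop between vowels /u/ and /a/, so it spirantizes to the fricative [s]. /wuhekerumutaim/ → wuhexerumusaim.
Rule 3 (intervocalic h-deletion): /h/ occurs between vowels /u/ and /e/, so it deletes. /wuhexerumusaim/ → wuexerumusaim.
Rule 4 (final a-epenthesis): the form ends in the consonant /m/, so [a] is inserted word-finally. /wuexerumusaim/ → wuexerumusaima.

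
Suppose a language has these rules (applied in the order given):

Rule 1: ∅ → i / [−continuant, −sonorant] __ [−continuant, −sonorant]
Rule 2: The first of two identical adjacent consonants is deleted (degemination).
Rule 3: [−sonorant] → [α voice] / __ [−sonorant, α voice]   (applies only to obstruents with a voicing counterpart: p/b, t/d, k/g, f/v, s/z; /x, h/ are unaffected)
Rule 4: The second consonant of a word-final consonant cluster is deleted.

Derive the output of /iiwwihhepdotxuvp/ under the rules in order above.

Rule 1 (stop-cluster i-epenthesis): /p/ and /d/ form a stop–stop cluster, so [i] is inserted between them. /iiwwihhepdotxuvp/ → iiwwihhepidotxuvp.
Rule 2 (degemination): /ww/ is a geminate; the first /w/ deletes. /hh/ is a geminate; the first /h/ deletes. /iiwwihhepidotxuvp/ → iiwihepidotxuvp.
Rule 3 (regressive voicing assimilation): /v/ precedes the voiceless obstruent /p/, so it devoices to [f] by assimilation. /iiwihepidotxuvp/ → iiwihepidotxufp.
Rule 4 (final cluster simplification): /p/ is the second consonant of a word-final cluster /fp/, so it deletes. /iiwihepidotxufp/ → iiwihepidotxuf.

iiwihepidotxuf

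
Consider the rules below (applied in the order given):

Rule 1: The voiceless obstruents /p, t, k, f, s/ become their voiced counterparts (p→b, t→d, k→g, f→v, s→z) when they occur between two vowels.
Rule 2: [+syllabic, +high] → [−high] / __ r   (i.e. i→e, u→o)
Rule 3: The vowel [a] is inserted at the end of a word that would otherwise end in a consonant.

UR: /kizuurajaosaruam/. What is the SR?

kizuorajaozaruama

Rule 1 (intervocalic voicing): /s/ is a voiceless obstruent between vowels /o/ and /a/, so it voices to [z]. /kizuurajaosaruam/ → kizuurajaozaruam.
Rule 2 (pre-rhotic lowering): /u/ is a high vowel immediately before /r/, so it lowers to [o]. /kizuurajaozaruam/ → kizuorajaozaruam.
Rule 3 (final a-epenthesis): the form ends in the consonant /m/, so [a] is inserted word-finally. /kizuorajaozaruam/ → kizuorajaozaruama.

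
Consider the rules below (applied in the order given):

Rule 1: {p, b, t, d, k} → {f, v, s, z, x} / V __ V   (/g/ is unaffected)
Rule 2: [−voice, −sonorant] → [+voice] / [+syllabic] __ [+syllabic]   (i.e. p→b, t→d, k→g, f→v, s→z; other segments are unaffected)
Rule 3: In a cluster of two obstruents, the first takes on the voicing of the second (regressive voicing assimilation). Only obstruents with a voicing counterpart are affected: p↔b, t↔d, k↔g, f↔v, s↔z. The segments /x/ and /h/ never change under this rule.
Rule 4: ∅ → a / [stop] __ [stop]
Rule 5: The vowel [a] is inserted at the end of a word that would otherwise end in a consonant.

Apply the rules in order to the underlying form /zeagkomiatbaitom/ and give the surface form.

zeakakomiadabaizoma

Rule 1 (intervocalic spirantization): /t/ is a stop between vowels /i/ and /o/, so it spirantizes to the fricative [s]. /zeagkomiatbaitom/ → zeagkomiatbaisom.
Rule 2 (intervocalic voicing): /s/ is a voiceless obstruent between vowels /i/ and /o/, so it voices to [z]. /zeagkomiatbaisom/ → zeagkomiatbaizom.
Rule 3 (regressive voicing assimilation): /g/ precedes the voiceless obstruent /k/, so it devoices to [k] by assimilation. /t/ precedes the voiced obstruent /b/, so it voices to [d] by assimilation. /zeagkomiatbaizom/ → zeakkomiadbaizom.
Rule 4 (stop-cluster a-epenthesis): /k/ and /k/ form a stop–stop cluster, so [a] is inserted between them. /d/ and /b/ form a stop–stop cluster, so [a] is inserted between them. /zeakkomiadbaizom/ → zeakakomiadabaizom.
Rule 5 (final a-epenthesis): the form ends in the consonant /m/, so [a] is inserted word-finally. /zeakakomiadabaizom/ → zeakakomiadabaizoma.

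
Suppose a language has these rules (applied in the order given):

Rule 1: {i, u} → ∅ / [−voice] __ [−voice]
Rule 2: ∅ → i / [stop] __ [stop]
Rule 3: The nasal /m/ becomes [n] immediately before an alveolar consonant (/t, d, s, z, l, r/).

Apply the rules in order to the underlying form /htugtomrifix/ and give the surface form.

htugitonrifx

Rule 1 (high vowel syncope): /i/ is a high vowel flanked by voiceless consonants /f/ and /x/, so it deletes. /htugtomrifix/ → htugtomrifx.
Rule 2 (stop-cluster i-epenthesis): /g/ and /t/ form a stop–stop cluster, so [i] is inserted between them. /htugtomrifx/ → htugitomrifx.
Rule 3 (nasal place assimilation): /m/ precedes the alveolar consonant /r/, so it assimilates in place to [n]. /htugitomrifx/ → htugitonrifx.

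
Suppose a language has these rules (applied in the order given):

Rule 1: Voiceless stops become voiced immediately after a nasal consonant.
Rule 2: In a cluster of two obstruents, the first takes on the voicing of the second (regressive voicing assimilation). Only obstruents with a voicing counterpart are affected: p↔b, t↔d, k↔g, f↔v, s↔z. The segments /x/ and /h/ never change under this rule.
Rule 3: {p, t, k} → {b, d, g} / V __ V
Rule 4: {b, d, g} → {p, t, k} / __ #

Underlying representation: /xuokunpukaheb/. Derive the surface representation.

xuogunbugahep

Rule 1 (post-nasal voicing): /p/ is a voiceless stop immediately after the nasal /n/, so it voices to [b]. /xuokunpukaheb/ → xuokunbukaheb.
Rule 2 (regressive voicing assimilation): no segment meets the environment; /xuokunbukaheb/ is unchanged.
Rule 3 (intervocalic voicing): /k/ is a voiceless stop between vowels /o/ and /u/, so it voices to [g]. /k/ is a voiceless stop between vowels /u/ and /a/, so it voices to [g]. /xuokunbukaheb/ → xuogunbugaheb.
Rule 4 (final devoicing): /b/ is a voiced stop in word-final position, so it devoices to [p]. /xuogunbugaheb/ → xuogunbugahep.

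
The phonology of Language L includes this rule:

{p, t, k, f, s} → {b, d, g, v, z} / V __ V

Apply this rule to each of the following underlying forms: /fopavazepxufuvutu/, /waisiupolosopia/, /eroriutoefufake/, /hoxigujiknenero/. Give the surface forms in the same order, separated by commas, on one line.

fobavazepxuvuvudu, waiziubolozobia, eroriudoevuvage, hoxigujiknenero

/fopavazepxufuvutu/: /p/ is a voiceless obstruent between vowels /o/ and /a/, so it voices to [b]. /f/ is a voiceless obstruent between vowels /u/ and /u/, so it voices to [v]. /t/ is a voiceless obstruent between vowels /u/ and /u/, so it voices to [d]. → [fobavazepxuvuvudu].
/waisiupolosopia/: /s/ is a voiceless obstruent between vowels /i/ and /i/, so it voices to [z]. /p/ is a voiceless obstruent between vowels /u/ and /o/, so it voices to [b]. /s/ is a voiceless obstruent between vowels /o/ and /o/, so it voices to [z]. /p/ is a voiceless obstruent between vowels /o/ and /i/, so it voices to [b]. → [waiziubolozobia].
/eroriutoefufake/: /t/ is a voiceless obstruent between vowels /u/ and /o/, so it voices to [d]. /f/ is a voiceless obstruent between vowels /e/ and /u/, so it voices to [v]. /f/ is a voiceless obstruent between vowels /u/ and /a/, so it voices to [v]. /k/ is a voiceless obstruent between vowels /a/ and /e/, so it voices to [g]. → [eroriudoevuvage].
/hoxigujiknenero/: the rule's environment is not met; surfaces unchanged as [hoxigujiknenero].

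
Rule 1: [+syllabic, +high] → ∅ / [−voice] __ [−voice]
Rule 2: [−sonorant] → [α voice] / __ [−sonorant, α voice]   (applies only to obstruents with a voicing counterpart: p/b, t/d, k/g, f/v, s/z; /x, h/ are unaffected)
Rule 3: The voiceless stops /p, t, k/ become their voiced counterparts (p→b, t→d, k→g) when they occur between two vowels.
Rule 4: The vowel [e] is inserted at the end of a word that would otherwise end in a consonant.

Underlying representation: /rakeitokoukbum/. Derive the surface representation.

Rule 1 (high vowel syncope): no segment meets the environment; /rakeitokoukbum/ is unchanged.
Rule 2 (regressive voicing assimilation): /k/ precedes the voiced obstruent /b/, so it voices to [g] by assimilation. /rakeitokoukbum/ → rakeitokougbum.
Rule 3 (intervocalic voicing): /k/ is a voiceless stop between vowels /a/ and /e/, so it voices to [g]. /t/ is a voiceless stop between vowels /i/ and /o/, so it voices to [d]. /k/ is a voiceless stop between vowels /o/ and /o/, so it voices to [g]. /rakeitokougbum/ → rageidogougbum.
Rule 4 (final e-epenthesis): the form ends in the consonant /m/, so [e] is inserted word-finally. /rageidogougbum/ → rageidogougbume.

rageidogougbume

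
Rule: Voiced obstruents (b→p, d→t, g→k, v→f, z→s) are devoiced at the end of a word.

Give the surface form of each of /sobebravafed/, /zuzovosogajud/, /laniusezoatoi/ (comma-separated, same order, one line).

/sobebravafed/: /d/ is a voiced obstruent in word-final position, so it devoices to [t]. → [sobebravafet].
/zuzovosogajud/: /d/ is a voiced obstruent in word-final position, so it devoices to [t]. → [zuzovosogajut].
/laniusezoatoi/: the rule's environment is not met; surfaces unchanged as [laniusezoatoi].

sobebravafet, zuzovosogajut, laniusezoatoi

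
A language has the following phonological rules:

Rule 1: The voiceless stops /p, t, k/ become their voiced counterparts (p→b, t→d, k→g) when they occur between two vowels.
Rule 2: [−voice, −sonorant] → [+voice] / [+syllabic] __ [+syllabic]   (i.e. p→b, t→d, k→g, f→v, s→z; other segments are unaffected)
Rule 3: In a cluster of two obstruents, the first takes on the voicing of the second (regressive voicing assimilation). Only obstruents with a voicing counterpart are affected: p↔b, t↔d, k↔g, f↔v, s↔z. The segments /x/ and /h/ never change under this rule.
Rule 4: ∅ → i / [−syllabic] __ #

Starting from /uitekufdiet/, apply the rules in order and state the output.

Rule 1 (intervocalic voicing): /t/ is a voiceless stop between vowels /i/ and /e/, so it voices to [d]. /k/ is a voiceless stop between vowels /e/ and /u/, so it voices to [g]. /uitekufdiet/ → uidegufdiet.
Rule 2 (intervocalic voicing): no segment meets the environment; /uidegufdiet/ is unchanged.
Rule 3 (regressive voicing assimilation): /f/ precedes the voiced obstruent /d/, so it voices to [v] by assimilation. /uidegufdiet/ → uideguvdiet.
Rule 4 (final i-epenthesis): the form ends in the consonant /t/, so [i] is inserted word-finally. /uideguvdiet/ → uideguvdieti.

uideguvdieti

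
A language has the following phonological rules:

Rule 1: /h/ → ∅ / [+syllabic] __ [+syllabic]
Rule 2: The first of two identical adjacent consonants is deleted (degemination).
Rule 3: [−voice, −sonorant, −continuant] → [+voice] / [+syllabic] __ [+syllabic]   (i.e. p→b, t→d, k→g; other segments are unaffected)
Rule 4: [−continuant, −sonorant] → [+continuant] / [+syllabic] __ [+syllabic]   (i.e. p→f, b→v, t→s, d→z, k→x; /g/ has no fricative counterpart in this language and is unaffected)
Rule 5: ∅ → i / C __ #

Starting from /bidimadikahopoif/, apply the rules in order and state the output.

bizimazigaovoifi

Rule 1 (intervocalic h-deletion): /h/ occurs between vowels /a/ and /o/, so it deletes. /bidimadikahopoif/ → bidimadikaopoif.
Rule 2 (degemination): no segment meets the environment; /bidimadikaopoif/ is unchanged.
Rule 3 (intervocalic voicing): /k/ is a voiceless stop between vowels /i/ and /a/, so it voices to [g]. /p/ is a voiceless stop between vowels /o/ and /o/, so it voices to [b]. /bidimadikaopoif/ → bidimadigaoboif.
Rule 4 (intervocalic spirantization): /d/ is a stop between vowels /i/ and /i/, so it spirantizes to the fricative [z]. /d/ is a stop between vowels /a/ and /i/, so it spirantizes to the fricative [z]. /b/ is a stop between vowels /o/ and /o/, so it spirantizes to the fricative [v]. /bidimadigaoboif/ → bizimazigaovoif.
Rule 5 (final i-epenthesis): the form ends in the consonant /f/, so [i] is inserted word-finally. /bizimazigaovoif/ → bizimazigaovoifi.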